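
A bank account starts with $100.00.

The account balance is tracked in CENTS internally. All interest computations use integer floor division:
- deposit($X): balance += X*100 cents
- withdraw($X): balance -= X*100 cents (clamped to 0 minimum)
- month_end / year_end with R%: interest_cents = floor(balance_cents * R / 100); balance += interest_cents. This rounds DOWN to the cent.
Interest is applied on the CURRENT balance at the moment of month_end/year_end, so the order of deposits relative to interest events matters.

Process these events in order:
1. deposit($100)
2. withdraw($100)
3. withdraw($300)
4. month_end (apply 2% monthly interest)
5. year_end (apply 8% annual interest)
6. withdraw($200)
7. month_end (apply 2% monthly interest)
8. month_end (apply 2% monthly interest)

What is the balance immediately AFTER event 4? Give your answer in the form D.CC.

Answer: 0.00

Derivation:
After 1 (deposit($100)): balance=$200.00 total_interest=$0.00
After 2 (withdraw($100)): balance=$100.00 total_interest=$0.00
After 3 (withdraw($300)): balance=$0.00 total_interest=$0.00
After 4 (month_end (apply 2% monthly interest)): balance=$0.00 total_interest=$0.00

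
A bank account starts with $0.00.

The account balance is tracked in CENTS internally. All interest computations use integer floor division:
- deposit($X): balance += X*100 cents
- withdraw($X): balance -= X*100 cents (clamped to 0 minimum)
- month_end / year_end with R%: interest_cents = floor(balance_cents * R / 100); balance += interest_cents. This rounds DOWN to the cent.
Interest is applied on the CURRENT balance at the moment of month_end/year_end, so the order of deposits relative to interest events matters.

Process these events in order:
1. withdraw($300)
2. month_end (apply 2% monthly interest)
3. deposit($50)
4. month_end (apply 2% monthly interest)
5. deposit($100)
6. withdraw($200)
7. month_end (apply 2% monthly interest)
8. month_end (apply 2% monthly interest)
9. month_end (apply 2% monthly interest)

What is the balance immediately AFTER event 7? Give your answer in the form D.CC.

After 1 (withdraw($300)): balance=$0.00 total_interest=$0.00
After 2 (month_end (apply 2% monthly interest)): balance=$0.00 total_interest=$0.00
After 3 (deposit($50)): balance=$50.00 total_interest=$0.00
After 4 (month_end (apply 2% monthly interest)): balance=$51.00 total_interest=$1.00
After 5 (deposit($100)): balance=$151.00 total_interest=$1.00
After 6 (withdraw($200)): balance=$0.00 total_interest=$1.00
After 7 (month_end (apply 2% monthly interest)): balance=$0.00 total_interest=$1.00

Answer: 0.00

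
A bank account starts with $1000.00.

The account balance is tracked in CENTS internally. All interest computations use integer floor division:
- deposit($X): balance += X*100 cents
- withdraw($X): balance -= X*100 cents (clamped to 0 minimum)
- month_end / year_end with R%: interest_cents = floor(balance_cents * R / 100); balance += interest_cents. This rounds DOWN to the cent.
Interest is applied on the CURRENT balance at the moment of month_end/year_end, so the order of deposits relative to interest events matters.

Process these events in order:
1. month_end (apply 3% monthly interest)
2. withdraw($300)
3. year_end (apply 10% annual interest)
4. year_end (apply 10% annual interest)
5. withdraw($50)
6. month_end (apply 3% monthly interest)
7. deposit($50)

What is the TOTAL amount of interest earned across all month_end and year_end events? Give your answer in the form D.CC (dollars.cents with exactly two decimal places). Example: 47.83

After 1 (month_end (apply 3% monthly interest)): balance=$1030.00 total_interest=$30.00
After 2 (withdraw($300)): balance=$730.00 total_interest=$30.00
After 3 (year_end (apply 10% annual interest)): balance=$803.00 total_interest=$103.00
After 4 (year_end (apply 10% annual interest)): balance=$883.30 total_interest=$183.30
After 5 (withdraw($50)): balance=$833.30 total_interest=$183.30
After 6 (month_end (apply 3% monthly interest)): balance=$858.29 total_interest=$208.29
After 7 (deposit($50)): balance=$908.29 total_interest=$208.29

Answer: 208.29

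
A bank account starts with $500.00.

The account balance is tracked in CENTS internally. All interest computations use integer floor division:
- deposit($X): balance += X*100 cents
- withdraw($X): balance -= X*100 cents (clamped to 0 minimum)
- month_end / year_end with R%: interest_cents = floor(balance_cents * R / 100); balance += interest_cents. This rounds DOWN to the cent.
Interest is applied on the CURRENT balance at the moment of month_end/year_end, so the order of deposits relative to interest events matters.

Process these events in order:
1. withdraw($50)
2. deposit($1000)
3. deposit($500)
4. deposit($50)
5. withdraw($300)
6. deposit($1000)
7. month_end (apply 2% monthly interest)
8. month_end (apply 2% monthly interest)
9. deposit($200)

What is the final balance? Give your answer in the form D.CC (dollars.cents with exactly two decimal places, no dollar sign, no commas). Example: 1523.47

Answer: 3009.08

Derivation:
After 1 (withdraw($50)): balance=$450.00 total_interest=$0.00
After 2 (deposit($1000)): balance=$1450.00 total_interest=$0.00
After 3 (deposit($500)): balance=$1950.00 total_interest=$0.00
After 4 (deposit($50)): balance=$2000.00 total_interest=$0.00
After 5 (withdraw($300)): balance=$1700.00 total_interest=$0.00
After 6 (deposit($1000)): balance=$2700.00 total_interest=$0.00
After 7 (month_end (apply 2% monthly interest)): balance=$2754.00 total_interest=$54.00
After 8 (month_end (apply 2% monthly interest)): balance=$2809.08 total_interest=$109.08
After 9 (deposit($200)): balance=$3009.08 total_interest=$109.08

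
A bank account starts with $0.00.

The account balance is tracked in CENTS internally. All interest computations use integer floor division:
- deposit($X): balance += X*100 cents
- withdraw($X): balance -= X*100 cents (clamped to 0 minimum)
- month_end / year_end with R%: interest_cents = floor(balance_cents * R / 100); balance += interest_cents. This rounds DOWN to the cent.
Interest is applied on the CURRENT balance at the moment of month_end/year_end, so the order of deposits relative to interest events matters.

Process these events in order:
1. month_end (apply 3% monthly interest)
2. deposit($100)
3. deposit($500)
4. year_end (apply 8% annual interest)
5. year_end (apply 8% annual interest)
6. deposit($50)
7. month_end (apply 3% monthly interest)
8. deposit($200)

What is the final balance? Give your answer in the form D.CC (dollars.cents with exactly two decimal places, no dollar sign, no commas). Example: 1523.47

Answer: 972.33

Derivation:
After 1 (month_end (apply 3% monthly interest)): balance=$0.00 total_interest=$0.00
After 2 (deposit($100)): balance=$100.00 total_interest=$0.00
After 3 (deposit($500)): balance=$600.00 total_interest=$0.00
After 4 (year_end (apply 8% annual interest)): balance=$648.00 total_interest=$48.00
After 5 (year_end (apply 8% annual interest)): balance=$699.84 total_interest=$99.84
After 6 (deposit($50)): balance=$749.84 total_interest=$99.84
After 7 (month_end (apply 3% monthly interest)): balance=$772.33 total_interest=$122.33
After 8 (deposit($200)): balance=$972.33 total_interest=$122.33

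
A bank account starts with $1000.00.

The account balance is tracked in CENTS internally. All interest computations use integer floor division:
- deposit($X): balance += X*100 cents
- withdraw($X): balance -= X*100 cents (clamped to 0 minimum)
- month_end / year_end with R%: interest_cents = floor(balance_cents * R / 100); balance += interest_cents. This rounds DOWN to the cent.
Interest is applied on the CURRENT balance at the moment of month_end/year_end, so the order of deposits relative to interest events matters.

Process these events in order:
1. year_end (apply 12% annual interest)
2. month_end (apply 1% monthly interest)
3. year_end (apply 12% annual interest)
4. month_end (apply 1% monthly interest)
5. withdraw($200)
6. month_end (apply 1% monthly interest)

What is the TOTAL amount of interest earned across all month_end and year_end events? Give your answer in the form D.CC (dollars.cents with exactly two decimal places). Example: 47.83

Answer: 290.39

Derivation:
After 1 (year_end (apply 12% annual interest)): balance=$1120.00 total_interest=$120.00
After 2 (month_end (apply 1% monthly interest)): balance=$1131.20 total_interest=$131.20
After 3 (year_end (apply 12% annual interest)): balance=$1266.94 total_interest=$266.94
After 4 (month_end (apply 1% monthly interest)): balance=$1279.60 total_interest=$279.60
After 5 (withdraw($200)): balance=$1079.60 total_interest=$279.60
After 6 (month_end (apply 1% monthly interest)): balance=$1090.39 total_interest=$290.39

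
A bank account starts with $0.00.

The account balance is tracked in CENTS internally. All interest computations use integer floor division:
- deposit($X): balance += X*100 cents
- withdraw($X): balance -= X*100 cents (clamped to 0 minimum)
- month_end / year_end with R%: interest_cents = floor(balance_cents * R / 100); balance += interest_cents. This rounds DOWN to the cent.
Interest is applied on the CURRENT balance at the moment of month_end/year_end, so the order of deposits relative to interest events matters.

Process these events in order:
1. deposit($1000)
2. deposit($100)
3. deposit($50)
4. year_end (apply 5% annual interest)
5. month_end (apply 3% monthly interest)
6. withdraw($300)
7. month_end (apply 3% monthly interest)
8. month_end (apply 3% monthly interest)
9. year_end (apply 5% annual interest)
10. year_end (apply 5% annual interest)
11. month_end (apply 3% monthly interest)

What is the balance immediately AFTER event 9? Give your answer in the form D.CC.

After 1 (deposit($1000)): balance=$1000.00 total_interest=$0.00
After 2 (deposit($100)): balance=$1100.00 total_interest=$0.00
After 3 (deposit($50)): balance=$1150.00 total_interest=$0.00
After 4 (year_end (apply 5% annual interest)): balance=$1207.50 total_interest=$57.50
After 5 (month_end (apply 3% monthly interest)): balance=$1243.72 total_interest=$93.72
After 6 (withdraw($300)): balance=$943.72 total_interest=$93.72
After 7 (month_end (apply 3% monthly interest)): balance=$972.03 total_interest=$122.03
After 8 (month_end (apply 3% monthly interest)): balance=$1001.19 total_interest=$151.19
After 9 (year_end (apply 5% annual interest)): balance=$1051.24 total_interest=$201.24

Answer: 1051.24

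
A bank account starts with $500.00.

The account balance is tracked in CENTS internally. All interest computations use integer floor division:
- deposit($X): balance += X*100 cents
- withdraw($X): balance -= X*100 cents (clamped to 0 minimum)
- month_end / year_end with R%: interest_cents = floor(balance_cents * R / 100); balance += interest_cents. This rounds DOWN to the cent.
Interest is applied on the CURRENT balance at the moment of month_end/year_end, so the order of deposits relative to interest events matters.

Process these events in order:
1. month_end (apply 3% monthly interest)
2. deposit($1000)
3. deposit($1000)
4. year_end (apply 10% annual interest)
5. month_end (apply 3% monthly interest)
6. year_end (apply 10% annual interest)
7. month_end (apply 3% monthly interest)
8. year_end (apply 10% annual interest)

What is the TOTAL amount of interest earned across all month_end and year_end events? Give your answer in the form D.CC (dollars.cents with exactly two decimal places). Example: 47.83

Answer: 1051.30

Derivation:
After 1 (month_end (apply 3% monthly interest)): balance=$515.00 total_interest=$15.00
After 2 (deposit($1000)): balance=$1515.00 total_interest=$15.00
After 3 (deposit($1000)): balance=$2515.00 total_interest=$15.00
After 4 (year_end (apply 10% annual interest)): balance=$2766.50 total_interest=$266.50
After 5 (month_end (apply 3% monthly interest)): balance=$2849.49 total_interest=$349.49
After 6 (year_end (apply 10% annual interest)): balance=$3134.43 total_interest=$634.43
After 7 (month_end (apply 3% monthly interest)): balance=$3228.46 total_interest=$728.46
After 8 (year_end (apply 10% annual interest)): balance=$3551.30 total_interest=$1051.30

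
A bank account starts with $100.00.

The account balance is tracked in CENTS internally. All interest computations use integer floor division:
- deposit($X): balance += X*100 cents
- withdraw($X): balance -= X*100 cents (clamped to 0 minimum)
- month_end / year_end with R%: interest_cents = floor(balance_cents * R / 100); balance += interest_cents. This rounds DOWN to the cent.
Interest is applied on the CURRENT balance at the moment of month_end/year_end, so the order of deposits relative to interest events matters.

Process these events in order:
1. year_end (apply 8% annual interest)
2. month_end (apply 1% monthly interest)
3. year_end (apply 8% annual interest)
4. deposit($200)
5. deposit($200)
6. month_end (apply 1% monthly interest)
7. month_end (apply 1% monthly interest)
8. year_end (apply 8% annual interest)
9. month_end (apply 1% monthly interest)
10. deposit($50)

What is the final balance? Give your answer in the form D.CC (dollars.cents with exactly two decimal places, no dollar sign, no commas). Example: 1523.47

After 1 (year_end (apply 8% annual interest)): balance=$108.00 total_interest=$8.00
After 2 (month_end (apply 1% monthly interest)): balance=$109.08 total_interest=$9.08
After 3 (year_end (apply 8% annual interest)): balance=$117.80 total_interest=$17.80
After 4 (deposit($200)): balance=$317.80 total_interest=$17.80
After 5 (deposit($200)): balance=$517.80 total_interest=$17.80
After 6 (month_end (apply 1% monthly interest)): balance=$522.97 total_interest=$22.97
After 7 (month_end (apply 1% monthly interest)): balance=$528.19 total_interest=$28.19
After 8 (year_end (apply 8% annual interest)): balance=$570.44 total_interest=$70.44
After 9 (month_end (apply 1% monthly interest)): balance=$576.14 total_interest=$76.14
After 10 (deposit($50)): balance=$626.14 total_interest=$76.14

Answer: 626.14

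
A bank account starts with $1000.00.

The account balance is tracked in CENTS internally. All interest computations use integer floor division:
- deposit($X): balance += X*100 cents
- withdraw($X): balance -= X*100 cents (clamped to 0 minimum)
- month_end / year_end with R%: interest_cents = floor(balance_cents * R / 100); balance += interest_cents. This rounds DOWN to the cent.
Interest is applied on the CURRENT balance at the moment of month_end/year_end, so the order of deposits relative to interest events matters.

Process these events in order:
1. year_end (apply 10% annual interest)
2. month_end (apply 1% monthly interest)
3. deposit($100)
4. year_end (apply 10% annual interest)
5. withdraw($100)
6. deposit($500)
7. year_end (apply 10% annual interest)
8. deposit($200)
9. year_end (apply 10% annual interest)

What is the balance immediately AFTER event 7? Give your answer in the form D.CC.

Answer: 1905.31

Derivation:
After 1 (year_end (apply 10% annual interest)): balance=$1100.00 total_interest=$100.00
After 2 (month_end (apply 1% monthly interest)): balance=$1111.00 total_interest=$111.00
After 3 (deposit($100)): balance=$1211.00 total_interest=$111.00
After 4 (year_end (apply 10% annual interest)): balance=$1332.10 total_interest=$232.10
After 5 (withdraw($100)): balance=$1232.10 total_interest=$232.10
After 6 (deposit($500)): balance=$1732.10 total_interest=$232.10
After 7 (year_end (apply 10% annual interest)): balance=$1905.31 total_interest=$405.31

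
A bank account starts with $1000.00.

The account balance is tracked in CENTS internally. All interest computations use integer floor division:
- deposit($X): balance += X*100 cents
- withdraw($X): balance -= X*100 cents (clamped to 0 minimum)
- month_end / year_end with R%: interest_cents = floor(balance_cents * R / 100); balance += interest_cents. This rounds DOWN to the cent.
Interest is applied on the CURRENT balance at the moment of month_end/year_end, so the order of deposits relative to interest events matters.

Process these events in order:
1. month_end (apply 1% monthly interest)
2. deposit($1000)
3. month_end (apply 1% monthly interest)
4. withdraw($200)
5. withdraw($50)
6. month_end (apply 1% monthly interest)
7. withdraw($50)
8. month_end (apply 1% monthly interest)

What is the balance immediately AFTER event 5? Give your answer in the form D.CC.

Answer: 1780.10

Derivation:
After 1 (month_end (apply 1% monthly interest)): balance=$1010.00 total_interest=$10.00
After 2 (deposit($1000)): balance=$2010.00 total_interest=$10.00
After 3 (month_end (apply 1% monthly interest)): balance=$2030.10 total_interest=$30.10
After 4 (withdraw($200)): balance=$1830.10 total_interest=$30.10
After 5 (withdraw($50)): balance=$1780.10 total_interest=$30.10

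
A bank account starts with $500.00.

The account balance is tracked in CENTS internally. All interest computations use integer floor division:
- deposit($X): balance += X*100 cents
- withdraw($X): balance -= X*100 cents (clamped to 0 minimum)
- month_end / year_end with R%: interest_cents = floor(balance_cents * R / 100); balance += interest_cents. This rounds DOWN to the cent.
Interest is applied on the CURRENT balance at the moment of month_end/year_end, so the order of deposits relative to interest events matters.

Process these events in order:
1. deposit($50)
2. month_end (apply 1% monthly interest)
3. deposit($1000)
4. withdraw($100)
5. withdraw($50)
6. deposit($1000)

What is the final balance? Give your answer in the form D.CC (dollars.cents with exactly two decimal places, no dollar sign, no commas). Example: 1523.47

After 1 (deposit($50)): balance=$550.00 total_interest=$0.00
After 2 (month_end (apply 1% monthly interest)): balance=$555.50 total_interest=$5.50
After 3 (deposit($1000)): balance=$1555.50 total_interest=$5.50
After 4 (withdraw($100)): balance=$1455.50 total_interest=$5.50
After 5 (withdraw($50)): balance=$1405.50 total_interest=$5.50
After 6 (deposit($1000)): balance=$2405.50 total_interest=$5.50

Answer: 2405.50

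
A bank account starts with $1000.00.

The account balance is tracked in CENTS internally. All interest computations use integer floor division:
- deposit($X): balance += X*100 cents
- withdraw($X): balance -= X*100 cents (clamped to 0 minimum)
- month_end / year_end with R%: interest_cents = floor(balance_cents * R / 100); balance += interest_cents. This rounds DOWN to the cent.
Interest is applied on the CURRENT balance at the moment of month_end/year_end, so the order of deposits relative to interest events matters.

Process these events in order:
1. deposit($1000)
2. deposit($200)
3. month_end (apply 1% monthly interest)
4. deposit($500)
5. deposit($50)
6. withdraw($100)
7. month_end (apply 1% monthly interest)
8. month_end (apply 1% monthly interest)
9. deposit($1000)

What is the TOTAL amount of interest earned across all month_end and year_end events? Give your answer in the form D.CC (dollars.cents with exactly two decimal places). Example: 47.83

After 1 (deposit($1000)): balance=$2000.00 total_interest=$0.00
After 2 (deposit($200)): balance=$2200.00 total_interest=$0.00
After 3 (month_end (apply 1% monthly interest)): balance=$2222.00 total_interest=$22.00
After 4 (deposit($500)): balance=$2722.00 total_interest=$22.00
After 5 (deposit($50)): balance=$2772.00 total_interest=$22.00
After 6 (withdraw($100)): balance=$2672.00 total_interest=$22.00
After 7 (month_end (apply 1% monthly interest)): balance=$2698.72 total_interest=$48.72
After 8 (month_end (apply 1% monthly interest)): balance=$2725.70 total_interest=$75.70
After 9 (deposit($1000)): balance=$3725.70 total_interest=$75.70

Answer: 75.70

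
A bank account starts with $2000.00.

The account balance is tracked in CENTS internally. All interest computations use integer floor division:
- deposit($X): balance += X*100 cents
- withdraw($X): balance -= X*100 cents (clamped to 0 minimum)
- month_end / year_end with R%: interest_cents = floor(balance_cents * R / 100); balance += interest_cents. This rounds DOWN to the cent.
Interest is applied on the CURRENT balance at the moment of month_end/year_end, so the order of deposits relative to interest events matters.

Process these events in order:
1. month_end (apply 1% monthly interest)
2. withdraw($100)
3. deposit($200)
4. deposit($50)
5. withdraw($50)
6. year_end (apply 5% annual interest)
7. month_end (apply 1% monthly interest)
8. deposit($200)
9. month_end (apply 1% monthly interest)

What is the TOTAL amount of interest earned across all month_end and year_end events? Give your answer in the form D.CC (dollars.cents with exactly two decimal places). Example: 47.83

After 1 (month_end (apply 1% monthly interest)): balance=$2020.00 total_interest=$20.00
After 2 (withdraw($100)): balance=$1920.00 total_interest=$20.00
After 3 (deposit($200)): balance=$2120.00 total_interest=$20.00
After 4 (deposit($50)): balance=$2170.00 total_interest=$20.00
After 5 (withdraw($50)): balance=$2120.00 total_interest=$20.00
After 6 (year_end (apply 5% annual interest)): balance=$2226.00 total_interest=$126.00
After 7 (month_end (apply 1% monthly interest)): balance=$2248.26 total_interest=$148.26
After 8 (deposit($200)): balance=$2448.26 total_interest=$148.26
After 9 (month_end (apply 1% monthly interest)): balance=$2472.74 total_interest=$172.74

Answer: 172.74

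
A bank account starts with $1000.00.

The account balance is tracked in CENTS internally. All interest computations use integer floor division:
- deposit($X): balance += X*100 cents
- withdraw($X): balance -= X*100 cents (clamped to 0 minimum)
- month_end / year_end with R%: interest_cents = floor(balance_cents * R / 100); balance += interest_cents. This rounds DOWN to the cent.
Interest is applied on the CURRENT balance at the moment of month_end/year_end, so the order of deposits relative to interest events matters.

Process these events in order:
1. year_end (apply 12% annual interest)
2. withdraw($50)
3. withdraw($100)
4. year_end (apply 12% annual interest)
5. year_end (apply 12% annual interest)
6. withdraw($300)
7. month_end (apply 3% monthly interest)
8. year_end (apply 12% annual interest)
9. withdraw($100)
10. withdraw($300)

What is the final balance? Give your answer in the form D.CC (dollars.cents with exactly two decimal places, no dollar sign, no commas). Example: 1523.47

After 1 (year_end (apply 12% annual interest)): balance=$1120.00 total_interest=$120.00
After 2 (withdraw($50)): balance=$1070.00 total_interest=$120.00
After 3 (withdraw($100)): balance=$970.00 total_interest=$120.00
After 4 (year_end (apply 12% annual interest)): balance=$1086.40 total_interest=$236.40
After 5 (year_end (apply 12% annual interest)): balance=$1216.76 total_interest=$366.76
After 6 (withdraw($300)): balance=$916.76 total_interest=$366.76
After 7 (month_end (apply 3% monthly interest)): balance=$944.26 total_interest=$394.26
After 8 (year_end (apply 12% annual interest)): balance=$1057.57 total_interest=$507.57
After 9 (withdraw($100)): balance=$957.57 total_interest=$507.57
After 10 (withdraw($300)): balance=$657.57 total_interest=$507.57

Answer: 657.57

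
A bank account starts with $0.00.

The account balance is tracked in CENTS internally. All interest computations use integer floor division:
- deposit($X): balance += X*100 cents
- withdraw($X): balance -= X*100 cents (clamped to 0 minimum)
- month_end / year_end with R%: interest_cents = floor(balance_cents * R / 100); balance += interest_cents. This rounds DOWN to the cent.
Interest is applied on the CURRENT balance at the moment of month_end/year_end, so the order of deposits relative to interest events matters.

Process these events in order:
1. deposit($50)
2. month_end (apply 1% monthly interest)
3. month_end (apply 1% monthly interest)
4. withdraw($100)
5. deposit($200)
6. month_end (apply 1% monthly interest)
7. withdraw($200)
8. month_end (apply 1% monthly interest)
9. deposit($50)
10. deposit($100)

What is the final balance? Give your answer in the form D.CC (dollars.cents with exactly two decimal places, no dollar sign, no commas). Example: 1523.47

Answer: 152.02

Derivation:
After 1 (deposit($50)): balance=$50.00 total_interest=$0.00
After 2 (month_end (apply 1% monthly interest)): balance=$50.50 total_interest=$0.50
After 3 (month_end (apply 1% monthly interest)): balance=$51.00 total_interest=$1.00
After 4 (withdraw($100)): balance=$0.00 total_interest=$1.00
After 5 (deposit($200)): balance=$200.00 total_interest=$1.00
After 6 (month_end (apply 1% monthly interest)): balance=$202.00 total_interest=$3.00
After 7 (withdraw($200)): balance=$2.00 total_interest=$3.00
After 8 (month_end (apply 1% monthly interest)): balance=$2.02 total_interest=$3.02
After 9 (deposit($50)): balance=$52.02 total_interest=$3.02
After 10 (deposit($100)): balance=$152.02 total_interest=$3.02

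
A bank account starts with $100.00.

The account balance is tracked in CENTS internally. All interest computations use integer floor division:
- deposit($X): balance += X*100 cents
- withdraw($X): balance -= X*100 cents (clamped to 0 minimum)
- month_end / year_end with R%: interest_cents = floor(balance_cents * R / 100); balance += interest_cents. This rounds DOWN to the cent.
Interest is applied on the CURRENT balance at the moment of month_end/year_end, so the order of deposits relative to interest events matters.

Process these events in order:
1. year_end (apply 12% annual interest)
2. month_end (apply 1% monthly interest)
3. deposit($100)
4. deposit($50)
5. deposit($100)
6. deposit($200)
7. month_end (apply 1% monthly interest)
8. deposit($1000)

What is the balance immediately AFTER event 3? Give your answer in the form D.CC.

After 1 (year_end (apply 12% annual interest)): balance=$112.00 total_interest=$12.00
After 2 (month_end (apply 1% monthly interest)): balance=$113.12 total_interest=$13.12
After 3 (deposit($100)): balance=$213.12 total_interest=$13.12

Answer: 213.12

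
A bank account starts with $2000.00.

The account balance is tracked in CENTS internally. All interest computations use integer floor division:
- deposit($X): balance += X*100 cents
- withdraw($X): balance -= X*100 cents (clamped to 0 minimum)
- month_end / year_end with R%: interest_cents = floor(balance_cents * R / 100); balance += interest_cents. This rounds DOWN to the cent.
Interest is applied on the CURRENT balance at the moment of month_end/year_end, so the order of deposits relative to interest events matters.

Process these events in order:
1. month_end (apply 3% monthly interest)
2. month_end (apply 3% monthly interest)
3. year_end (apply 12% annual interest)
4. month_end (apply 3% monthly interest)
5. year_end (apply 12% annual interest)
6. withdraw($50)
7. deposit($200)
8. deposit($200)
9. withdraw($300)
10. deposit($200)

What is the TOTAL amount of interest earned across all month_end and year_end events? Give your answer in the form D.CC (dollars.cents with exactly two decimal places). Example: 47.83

After 1 (month_end (apply 3% monthly interest)): balance=$2060.00 total_interest=$60.00
After 2 (month_end (apply 3% monthly interest)): balance=$2121.80 total_interest=$121.80
After 3 (year_end (apply 12% annual interest)): balance=$2376.41 total_interest=$376.41
After 4 (month_end (apply 3% monthly interest)): balance=$2447.70 total_interest=$447.70
After 5 (year_end (apply 12% annual interest)): balance=$2741.42 total_interest=$741.42
After 6 (withdraw($50)): balance=$2691.42 total_interest=$741.42
After 7 (deposit($200)): balance=$2891.42 total_interest=$741.42
After 8 (deposit($200)): balance=$3091.42 total_interest=$741.42
After 9 (withdraw($300)): balance=$2791.42 total_interest=$741.42
After 10 (deposit($200)): balance=$2991.42 total_interest=$741.42

Answer: 741.42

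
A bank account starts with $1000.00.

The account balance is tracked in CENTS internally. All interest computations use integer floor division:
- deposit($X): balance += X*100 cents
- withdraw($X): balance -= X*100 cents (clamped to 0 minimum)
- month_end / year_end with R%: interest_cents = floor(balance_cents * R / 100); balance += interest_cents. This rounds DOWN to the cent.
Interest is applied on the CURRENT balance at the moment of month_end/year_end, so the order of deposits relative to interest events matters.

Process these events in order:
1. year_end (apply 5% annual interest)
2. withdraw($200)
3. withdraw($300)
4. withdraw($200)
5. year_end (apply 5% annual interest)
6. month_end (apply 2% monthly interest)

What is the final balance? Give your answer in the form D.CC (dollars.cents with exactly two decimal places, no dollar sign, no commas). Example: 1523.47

Answer: 374.85

Derivation:
After 1 (year_end (apply 5% annual interest)): balance=$1050.00 total_interest=$50.00
After 2 (withdraw($200)): balance=$850.00 total_interest=$50.00
After 3 (withdraw($300)): balance=$550.00 total_interest=$50.00
After 4 (withdraw($200)): balance=$350.00 total_interest=$50.00
After 5 (year_end (apply 5% annual interest)): balance=$367.50 total_interest=$67.50
After 6 (month_end (apply 2% monthly interest)): balance=$374.85 total_interest=$74.85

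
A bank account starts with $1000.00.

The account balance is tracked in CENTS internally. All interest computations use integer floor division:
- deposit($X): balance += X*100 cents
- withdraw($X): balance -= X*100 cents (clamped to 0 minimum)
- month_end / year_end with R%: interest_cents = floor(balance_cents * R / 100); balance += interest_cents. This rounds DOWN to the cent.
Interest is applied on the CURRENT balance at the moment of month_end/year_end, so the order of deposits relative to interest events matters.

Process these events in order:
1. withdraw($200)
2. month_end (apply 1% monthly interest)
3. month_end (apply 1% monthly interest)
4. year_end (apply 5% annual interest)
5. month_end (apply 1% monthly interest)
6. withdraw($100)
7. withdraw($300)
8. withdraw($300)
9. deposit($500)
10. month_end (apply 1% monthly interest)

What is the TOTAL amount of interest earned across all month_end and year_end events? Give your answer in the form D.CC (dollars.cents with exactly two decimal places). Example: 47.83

After 1 (withdraw($200)): balance=$800.00 total_interest=$0.00
After 2 (month_end (apply 1% monthly interest)): balance=$808.00 total_interest=$8.00
After 3 (month_end (apply 1% monthly interest)): balance=$816.08 total_interest=$16.08
After 4 (year_end (apply 5% annual interest)): balance=$856.88 total_interest=$56.88
After 5 (month_end (apply 1% monthly interest)): balance=$865.44 total_interest=$65.44
After 6 (withdraw($100)): balance=$765.44 total_interest=$65.44
After 7 (withdraw($300)): balance=$465.44 total_interest=$65.44
After 8 (withdraw($300)): balance=$165.44 total_interest=$65.44
After 9 (deposit($500)): balance=$665.44 total_interest=$65.44
After 10 (month_end (apply 1% monthly interest)): balance=$672.09 total_interest=$72.09

Answer: 72.09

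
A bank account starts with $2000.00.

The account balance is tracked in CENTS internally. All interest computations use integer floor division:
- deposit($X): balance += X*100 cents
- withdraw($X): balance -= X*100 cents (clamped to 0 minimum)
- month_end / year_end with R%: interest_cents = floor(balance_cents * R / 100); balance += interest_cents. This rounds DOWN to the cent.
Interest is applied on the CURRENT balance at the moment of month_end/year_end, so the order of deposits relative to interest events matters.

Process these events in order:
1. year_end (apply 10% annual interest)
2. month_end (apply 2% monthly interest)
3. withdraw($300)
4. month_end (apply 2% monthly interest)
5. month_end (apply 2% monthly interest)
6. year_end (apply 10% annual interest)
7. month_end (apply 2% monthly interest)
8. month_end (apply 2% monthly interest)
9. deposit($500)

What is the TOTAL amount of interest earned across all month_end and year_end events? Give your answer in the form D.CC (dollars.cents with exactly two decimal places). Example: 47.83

Answer: 614.65

Derivation:
After 1 (year_end (apply 10% annual interest)): balance=$2200.00 total_interest=$200.00
After 2 (month_end (apply 2% monthly interest)): balance=$2244.00 total_interest=$244.00
After 3 (withdraw($300)): balance=$1944.00 total_interest=$244.00
After 4 (month_end (apply 2% monthly interest)): balance=$1982.88 total_interest=$282.88
After 5 (month_end (apply 2% monthly interest)): balance=$2022.53 total_interest=$322.53
After 6 (year_end (apply 10% annual interest)): balance=$2224.78 total_interest=$524.78
After 7 (month_end (apply 2% monthly interest)): balance=$2269.27 total_interest=$569.27
After 8 (month_end (apply 2% monthly interest)): balance=$2314.65 total_interest=$614.65
After 9 (deposit($500)): balance=$2814.65 total_interest=$614.65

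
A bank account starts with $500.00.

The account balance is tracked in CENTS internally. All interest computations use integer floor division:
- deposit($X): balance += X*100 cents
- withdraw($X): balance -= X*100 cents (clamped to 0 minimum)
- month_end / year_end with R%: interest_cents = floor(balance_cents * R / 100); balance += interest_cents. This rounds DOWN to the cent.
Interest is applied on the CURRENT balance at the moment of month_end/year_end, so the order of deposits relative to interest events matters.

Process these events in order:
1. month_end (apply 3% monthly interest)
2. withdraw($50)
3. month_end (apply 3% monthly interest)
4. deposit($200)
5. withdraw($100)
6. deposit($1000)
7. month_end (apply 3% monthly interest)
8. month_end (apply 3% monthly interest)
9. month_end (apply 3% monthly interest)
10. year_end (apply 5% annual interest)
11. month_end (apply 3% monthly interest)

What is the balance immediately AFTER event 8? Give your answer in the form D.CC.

After 1 (month_end (apply 3% monthly interest)): balance=$515.00 total_interest=$15.00
After 2 (withdraw($50)): balance=$465.00 total_interest=$15.00
After 3 (month_end (apply 3% monthly interest)): balance=$478.95 total_interest=$28.95
After 4 (deposit($200)): balance=$678.95 total_interest=$28.95
After 5 (withdraw($100)): balance=$578.95 total_interest=$28.95
After 6 (deposit($1000)): balance=$1578.95 total_interest=$28.95
After 7 (month_end (apply 3% monthly interest)): balance=$1626.31 total_interest=$76.31
After 8 (month_end (apply 3% monthly interest)): balance=$1675.09 total_interest=$125.09

Answer: 1675.09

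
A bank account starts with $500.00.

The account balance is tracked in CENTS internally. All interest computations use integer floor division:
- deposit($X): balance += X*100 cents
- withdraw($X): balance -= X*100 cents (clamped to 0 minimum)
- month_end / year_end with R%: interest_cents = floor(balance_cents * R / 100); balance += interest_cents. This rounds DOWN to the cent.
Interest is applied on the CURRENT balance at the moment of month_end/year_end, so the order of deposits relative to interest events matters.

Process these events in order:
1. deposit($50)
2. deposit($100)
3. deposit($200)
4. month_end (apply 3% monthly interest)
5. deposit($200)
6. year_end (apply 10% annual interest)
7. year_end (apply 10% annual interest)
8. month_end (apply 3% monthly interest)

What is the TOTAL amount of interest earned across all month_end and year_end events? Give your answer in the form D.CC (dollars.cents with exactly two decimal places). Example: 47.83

After 1 (deposit($50)): balance=$550.00 total_interest=$0.00
After 2 (deposit($100)): balance=$650.00 total_interest=$0.00
After 3 (deposit($200)): balance=$850.00 total_interest=$0.00
After 4 (month_end (apply 3% monthly interest)): balance=$875.50 total_interest=$25.50
After 5 (deposit($200)): balance=$1075.50 total_interest=$25.50
After 6 (year_end (apply 10% annual interest)): balance=$1183.05 total_interest=$133.05
After 7 (year_end (apply 10% annual interest)): balance=$1301.35 total_interest=$251.35
After 8 (month_end (apply 3% monthly interest)): balance=$1340.39 total_interest=$290.39

Answer: 290.39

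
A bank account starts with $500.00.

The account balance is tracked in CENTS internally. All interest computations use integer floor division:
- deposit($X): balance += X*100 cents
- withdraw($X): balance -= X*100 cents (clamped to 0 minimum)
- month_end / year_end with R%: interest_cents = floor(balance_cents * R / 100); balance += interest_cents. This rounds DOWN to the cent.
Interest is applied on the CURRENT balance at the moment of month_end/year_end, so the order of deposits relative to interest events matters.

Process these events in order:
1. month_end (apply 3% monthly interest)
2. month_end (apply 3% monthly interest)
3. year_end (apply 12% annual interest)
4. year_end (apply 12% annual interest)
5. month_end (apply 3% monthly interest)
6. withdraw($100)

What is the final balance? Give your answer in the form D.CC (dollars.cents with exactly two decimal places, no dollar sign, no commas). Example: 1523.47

After 1 (month_end (apply 3% monthly interest)): balance=$515.00 total_interest=$15.00
After 2 (month_end (apply 3% monthly interest)): balance=$530.45 total_interest=$30.45
After 3 (year_end (apply 12% annual interest)): balance=$594.10 total_interest=$94.10
After 4 (year_end (apply 12% annual interest)): balance=$665.39 total_interest=$165.39
After 5 (month_end (apply 3% monthly interest)): balance=$685.35 total_interest=$185.35
After 6 (withdraw($100)): balance=$585.35 total_interest=$185.35

Answer: 585.35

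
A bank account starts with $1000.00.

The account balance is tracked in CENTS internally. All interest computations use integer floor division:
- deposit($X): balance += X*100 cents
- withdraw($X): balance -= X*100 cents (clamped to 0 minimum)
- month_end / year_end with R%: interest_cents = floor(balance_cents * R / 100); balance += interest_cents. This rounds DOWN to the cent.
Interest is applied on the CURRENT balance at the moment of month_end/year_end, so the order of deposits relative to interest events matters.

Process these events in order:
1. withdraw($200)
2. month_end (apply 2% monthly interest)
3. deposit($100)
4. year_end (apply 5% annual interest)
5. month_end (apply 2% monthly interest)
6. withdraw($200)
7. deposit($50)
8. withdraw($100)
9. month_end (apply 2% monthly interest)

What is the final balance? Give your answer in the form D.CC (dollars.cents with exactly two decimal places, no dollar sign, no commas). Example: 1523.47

Answer: 745.65

Derivation:
After 1 (withdraw($200)): balance=$800.00 total_interest=$0.00
After 2 (month_end (apply 2% monthly interest)): balance=$816.00 total_interest=$16.00
After 3 (deposit($100)): balance=$916.00 total_interest=$16.00
After 4 (year_end (apply 5% annual interest)): balance=$961.80 total_interest=$61.80
After 5 (month_end (apply 2% monthly interest)): balance=$981.03 total_interest=$81.03
After 6 (withdraw($200)): balance=$781.03 total_interest=$81.03
After 7 (deposit($50)): balance=$831.03 total_interest=$81.03
After 8 (withdraw($100)): balance=$731.03 total_interest=$81.03
After 9 (month_end (apply 2% monthly interest)): balance=$745.65 total_interest=$95.65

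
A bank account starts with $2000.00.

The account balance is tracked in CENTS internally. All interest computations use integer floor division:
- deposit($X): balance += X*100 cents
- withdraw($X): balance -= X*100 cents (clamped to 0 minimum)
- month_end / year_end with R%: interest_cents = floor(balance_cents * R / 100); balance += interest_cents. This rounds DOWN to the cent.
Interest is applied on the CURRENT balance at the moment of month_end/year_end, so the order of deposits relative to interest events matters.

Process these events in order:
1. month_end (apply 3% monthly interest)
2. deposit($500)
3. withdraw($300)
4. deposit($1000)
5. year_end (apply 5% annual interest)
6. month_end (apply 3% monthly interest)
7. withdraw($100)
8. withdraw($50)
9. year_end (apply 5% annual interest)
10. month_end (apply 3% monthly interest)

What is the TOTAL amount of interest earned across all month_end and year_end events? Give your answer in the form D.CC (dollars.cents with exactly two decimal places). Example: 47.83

After 1 (month_end (apply 3% monthly interest)): balance=$2060.00 total_interest=$60.00
After 2 (deposit($500)): balance=$2560.00 total_interest=$60.00
After 3 (withdraw($300)): balance=$2260.00 total_interest=$60.00
After 4 (deposit($1000)): balance=$3260.00 total_interest=$60.00
After 5 (year_end (apply 5% annual interest)): balance=$3423.00 total_interest=$223.00
After 6 (month_end (apply 3% monthly interest)): balance=$3525.69 total_interest=$325.69
After 7 (withdraw($100)): balance=$3425.69 total_interest=$325.69
After 8 (withdraw($50)): balance=$3375.69 total_interest=$325.69
After 9 (year_end (apply 5% annual interest)): balance=$3544.47 total_interest=$494.47
After 10 (month_end (apply 3% monthly interest)): balance=$3650.80 total_interest=$600.80

Answer: 600.80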